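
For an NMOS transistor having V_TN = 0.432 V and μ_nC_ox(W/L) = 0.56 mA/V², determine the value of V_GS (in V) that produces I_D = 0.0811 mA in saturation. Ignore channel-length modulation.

In saturation I_D = ½ k_n (V_GS − V_TN)², so V_GS − V_TN = √(2 I_D / k_n) = √(2 × 0.0811 / 0.56) = 0.538 V.
V_GS = 0.432 + 0.538 = 0.97 V.

V_GS = 0.970 V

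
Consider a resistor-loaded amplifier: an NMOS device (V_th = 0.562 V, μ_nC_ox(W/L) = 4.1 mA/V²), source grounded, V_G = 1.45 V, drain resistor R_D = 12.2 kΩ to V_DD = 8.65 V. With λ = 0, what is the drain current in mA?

V_GS = V_G = 1.45 V, so V_ov = 1.45 − 0.562 = 0.888 V.
Assume saturation: I_D = ½ k_n V_ov² = 0.5 × 4.1 × 0.888² = 1.62 mA, giving V_DS = V_DD − I_D R_D = 8.65 − 1.62 × 12.2 = -11.1 V.
But -11.1 V < V_ov = 0.888 V, so the device is actually in triode.
In triode I_D = k_n[V_ov V_DS − ½ V_DS²] and I_D = (V_DD − V_DS)/R_D. Equating: 25 V_DS² − 45.42 V_DS + 8.65 = 0, giving V_DS = 0.216 V (the root below V_ov).
I_D = (8.65 − 0.216) / 12.2 = 0.691 mA.

I_D = 0.691 mA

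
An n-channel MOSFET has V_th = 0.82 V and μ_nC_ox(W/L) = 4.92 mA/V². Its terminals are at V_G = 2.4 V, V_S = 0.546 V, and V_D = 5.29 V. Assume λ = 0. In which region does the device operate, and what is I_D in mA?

Saturation; I_D = 2.63 mA

V_GS = V_G − V_S = 2.4 − 0.546 = 1.85 V; V_DS = V_D − V_S = 5.29 − 0.546 = 4.74 V.
V_ov = V_GS − V_th = 1.85 − 0.82 = 1.03 V.
Since V_DS = 4.74 V ≥ V_ov = 1.03 V, the device is in saturation.
I_D = ½ k_n V_ov² = 0.5 × 4.92 × 1.03² = 2.63 mA.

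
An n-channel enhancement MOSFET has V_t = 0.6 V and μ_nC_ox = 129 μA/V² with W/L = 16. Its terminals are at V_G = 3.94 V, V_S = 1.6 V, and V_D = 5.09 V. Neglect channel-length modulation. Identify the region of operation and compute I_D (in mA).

V_GS = V_G − V_S = 3.94 − 1.6 = 2.34 V; V_DS = V_D − V_S = 5.09 − 1.6 = 3.49 V.
k_n = μ_nC_ox · (W/L) = 2.064 mA/V².
V_ov = V_GS − V_t = 2.34 − 0.6 = 1.74 V.
Since V_DS = 3.49 V ≥ V_ov = 1.74 V, the device is in saturation.
I_D = ½ k_n V_ov² = 0.5 × 2.064 × 1.74² = 3.12 mA.

Saturation; I_D = 3.12 mA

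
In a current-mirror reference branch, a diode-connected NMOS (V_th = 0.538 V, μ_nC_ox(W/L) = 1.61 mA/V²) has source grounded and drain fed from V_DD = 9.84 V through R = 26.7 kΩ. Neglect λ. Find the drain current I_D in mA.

I_D = 0.325 mA

With gate tied to drain, V_GS = V_DS ≥ V_GS − V_th, so the device is in saturation.
KCL at the drain: ½ k_n (V_GS − V_th)² = (V_DD − V_GS)/R.
Let x = V_GS − 0.538. Then 21.5 x² + x − 9.302 = 0, giving x = 0.635 V (positive root), so V_GS = 1.17 V.
I_D = (V_DD − V_GS)/R = (9.84 − 1.17) / 26.7 = 0.325 mA.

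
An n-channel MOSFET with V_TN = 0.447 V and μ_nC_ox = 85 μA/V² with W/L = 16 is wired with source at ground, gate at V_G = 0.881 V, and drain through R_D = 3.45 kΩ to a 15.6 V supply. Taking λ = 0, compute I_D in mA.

I_D = 0.128 mA

V_GS = V_G = 0.881 V, so V_ov = 0.881 − 0.447 = 0.434 V.
k_n = μ_nC_ox · (W/L) = 1.36 mA/V².
Assume saturation: I_D = ½ k_n V_ov² = 0.5 × 1.36 × 0.434² = 0.128 mA, giving V_DS = V_DD − I_D R_D = 15.6 − 0.128 × 3.45 = 15.2 V.
V_DS = 15.2 V ≥ V_ov = 0.434 V, confirming saturation.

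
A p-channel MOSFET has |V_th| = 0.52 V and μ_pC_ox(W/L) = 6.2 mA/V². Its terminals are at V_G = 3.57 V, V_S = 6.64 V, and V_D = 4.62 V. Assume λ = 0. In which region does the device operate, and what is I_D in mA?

V_SG = V_S − V_G = 6.64 − 3.57 = 3.07 V; V_SD = V_S − V_D = 6.64 − 4.62 = 2.02 V.
V_ov = V_SG − |V_th| = 3.07 − 0.52 = 2.55 V.
Since V_SD = 2.02 V < V_ov = 2.55 V, the device is in the triode region.
I_D = k_p [V_ov · V_SD − ½ V_SD²] = 6.2 × [2.55 × 2.02 − 0.5 × 2.02²] = 19.3 mA.

Triode; I_D = 19.3 mA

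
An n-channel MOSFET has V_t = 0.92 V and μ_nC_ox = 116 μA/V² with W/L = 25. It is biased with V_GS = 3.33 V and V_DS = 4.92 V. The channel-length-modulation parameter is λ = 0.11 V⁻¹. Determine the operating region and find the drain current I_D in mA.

k_n = μ_nC_ox · (W/L) = 2.9 mA/V².
V_ov = V_GS − V_t = 3.33 − 0.92 = 2.41 V.
Since V_DS = 4.92 V ≥ V_ov = 2.41 V, the device is in saturation.
I_D = ½ k_n V_ov² (1 + λ V_DS) = 0.5 × 2.9 × 2.41² × (1 + 0.11 × 4.92) = 13 mA.

Saturation; I_D = 13.0 mA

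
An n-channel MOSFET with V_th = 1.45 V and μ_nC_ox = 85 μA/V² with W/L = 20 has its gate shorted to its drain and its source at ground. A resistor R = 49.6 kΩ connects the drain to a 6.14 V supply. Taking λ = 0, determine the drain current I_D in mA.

I_D = 0.0881 mA

With gate tied to drain, V_GS = V_DS ≥ V_GS − V_th, so the device is in saturation.
k_n = μ_nC_ox · (W/L) = 1.7 mA/V².
KCL at the drain: ½ k_n (V_GS − V_th)² = (V_DD − V_GS)/R.
Let x = V_GS − 1.45. Then 42.2 x² + x − 4.69 = 0, giving x = 0.322 V (positive root), so V_GS = 1.77 V.
I_D = (V_DD − V_GS)/R = (6.14 − 1.77) / 49.6 = 0.0881 mA.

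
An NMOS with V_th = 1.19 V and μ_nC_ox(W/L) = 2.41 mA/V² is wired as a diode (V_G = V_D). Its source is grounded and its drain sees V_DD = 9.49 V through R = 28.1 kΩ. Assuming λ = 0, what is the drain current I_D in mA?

I_D = 0.278 mA

With gate tied to drain, V_GS = V_DS ≥ V_GS − V_th, so the device is in saturation.
KCL at the drain: ½ k_n (V_GS − V_th)² = (V_DD − V_GS)/R.
Let x = V_GS − 1.19. Then 33.9 x² + x − 8.3 = 0, giving x = 0.481 V (positive root), so V_GS = 1.67 V.
I_D = (V_DD − V_GS)/R = (9.49 − 1.67) / 28.1 = 0.278 mA.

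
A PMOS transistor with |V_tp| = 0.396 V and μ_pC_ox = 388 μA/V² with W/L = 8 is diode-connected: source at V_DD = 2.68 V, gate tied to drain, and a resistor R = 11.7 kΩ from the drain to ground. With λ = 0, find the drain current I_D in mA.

I_D = 0.167 mA

With gate tied to drain, V_SG = V_SD ≥ V_SG − |V_tp|, so the device is in saturation.
k_p = μ_pC_ox · (W/L) = 3.104 mA/V².
KCL at the drain: ½ k_p (V_SG − |V_tp|)² = (V_DD − V_SG)/R.
Let x = V_SG − 0.396. Then 18.2 x² + x − 2.284 = 0, giving x = 0.328 V (positive root), so V_SG = 0.724 V.
I_D = (V_DD − V_SG)/R = (2.68 − 0.724) / 11.7 = 0.167 mA.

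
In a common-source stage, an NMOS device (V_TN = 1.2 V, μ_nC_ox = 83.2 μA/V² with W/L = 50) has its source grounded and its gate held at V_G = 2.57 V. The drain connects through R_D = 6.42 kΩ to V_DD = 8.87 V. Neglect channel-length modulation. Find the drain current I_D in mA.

I_D = 1.34 mA

V_GS = V_G = 2.57 V, so V_ov = 2.57 − 1.2 = 1.37 V.
k_n = μ_nC_ox · (W/L) = 4.16 mA/V².
Assume saturation: I_D = ½ k_n V_ov² = 0.5 × 4.16 × 1.37² = 3.9 mA, giving V_DS = V_DD − I_D R_D = 8.87 − 3.9 × 6.42 = -16.2 V.
But -16.2 V < V_ov = 1.37 V, so the device is actually in triode.
In triode I_D = k_n[V_ov V_DS − ½ V_DS²] and I_D = (V_DD − V_DS)/R_D. Equating: 13.4 V_DS² − 37.59 V_DS + 8.87 = 0, giving V_DS = 0.26 V (the root below V_ov).
I_D = (8.87 − 0.26) / 6.42 = 1.34 mA.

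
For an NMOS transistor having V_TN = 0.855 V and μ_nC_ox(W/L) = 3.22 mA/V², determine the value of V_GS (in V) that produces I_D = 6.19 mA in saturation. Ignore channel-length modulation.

In saturation I_D = ½ k_n (V_GS − V_TN)², so V_GS − V_TN = √(2 I_D / k_n) = √(2 × 6.19 / 3.22) = 1.96 V.
V_GS = 0.855 + 1.96 = 2.82 V.

V_GS = 2.82 V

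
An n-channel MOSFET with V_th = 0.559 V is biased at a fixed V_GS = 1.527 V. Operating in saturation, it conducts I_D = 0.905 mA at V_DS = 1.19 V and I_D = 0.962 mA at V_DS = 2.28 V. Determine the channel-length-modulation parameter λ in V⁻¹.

λ = 0.0620 V⁻¹

With V_GS fixed, I_D ∝ (1 + λ V_DS) in saturation, so I_D2/I_D1 = (1 + λ V_DS2)/(1 + λ V_DS1).
0.962/0.905 = 1.063 = (1 + 2.28 λ)/(1 + 1.19 λ).
Solving: λ (I_D1 V_DS2 − I_D2 V_DS1) = I_D2 − I_D1, so λ = (0.962 − 0.905) / (0.905 × 2.28 − 0.962 × 1.19) = 0.057 / 0.919 = 0.062 V⁻¹.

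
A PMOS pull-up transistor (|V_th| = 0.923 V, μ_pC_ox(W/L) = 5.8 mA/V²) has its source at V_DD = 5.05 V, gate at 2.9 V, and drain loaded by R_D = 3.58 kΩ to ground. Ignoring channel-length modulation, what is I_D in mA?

I_D = 1.35 mA

V_SG = V_DD − V_G = 5.05 − 2.9 = 2.15 V, so V_ov = 2.15 − 0.923 = 1.23 V.
Assume saturation: I_D = ½ k_p V_ov² = 0.5 × 5.8 × 1.23² = 4.37 mA, giving V_SD = V_DD − I_D R_D = 5.05 − 4.37 × 3.58 = -10.6 V.
But -10.6 V < V_ov = 1.23 V, so the device is actually in triode.
In triode I_D = k_p[V_ov V_SD − ½ V_SD²] and I_D = (V_DD − V_SD)/R_D. Equating: 10.4 V_SD² − 26.48 V_SD + 5.05 = 0, giving V_SD = 0.208 V (the root below V_ov).
I_D = (5.05 − 0.208) / 3.58 = 1.35 mA.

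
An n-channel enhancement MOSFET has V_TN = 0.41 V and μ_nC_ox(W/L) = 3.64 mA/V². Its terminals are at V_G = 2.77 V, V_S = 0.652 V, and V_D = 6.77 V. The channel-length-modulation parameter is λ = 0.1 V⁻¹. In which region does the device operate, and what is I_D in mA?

V_GS = V_G − V_S = 2.77 − 0.652 = 2.12 V; V_DS = V_D − V_S = 6.77 − 0.652 = 6.12 V.
V_ov = V_GS − V_TN = 2.12 − 0.41 = 1.71 V.
Since V_DS = 6.12 V ≥ V_ov = 1.71 V, the device is in saturation.
I_D = ½ k_n V_ov² (1 + λ V_DS) = 0.5 × 3.64 × 1.71² × (1 + 0.1 × 6.12) = 8.56 mA.

Saturation; I_D = 8.56 mA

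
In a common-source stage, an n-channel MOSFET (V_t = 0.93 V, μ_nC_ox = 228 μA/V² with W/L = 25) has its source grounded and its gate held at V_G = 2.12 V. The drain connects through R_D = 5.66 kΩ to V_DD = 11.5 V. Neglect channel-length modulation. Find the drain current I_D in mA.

I_D = 1.97 mA

V_GS = V_G = 2.12 V, so V_ov = 2.12 − 0.93 = 1.19 V.
k_n = μ_nC_ox · (W/L) = 5.7 mA/V².
Assume saturation: I_D = ½ k_n V_ov² = 0.5 × 5.7 × 1.19² = 4.04 mA, giving V_DS = V_DD − I_D R_D = 11.5 − 4.04 × 5.66 = -11.3 V.
But -11.3 V < V_ov = 1.19 V, so the device is actually in triode.
In triode I_D = k_n[V_ov V_DS − ½ V_DS²] and I_D = (V_DD − V_DS)/R_D. Equating: 16.1 V_DS² − 39.39 V_DS + 11.5 = 0, giving V_DS = 0.339 V (the root below V_ov).
I_D = (11.5 − 0.339) / 5.66 = 1.97 mA.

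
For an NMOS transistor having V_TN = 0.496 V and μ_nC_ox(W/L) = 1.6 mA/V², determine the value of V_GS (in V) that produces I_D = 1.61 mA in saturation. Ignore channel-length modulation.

In saturation I_D = ½ k_n (V_GS − V_TN)², so V_GS − V_TN = √(2 I_D / k_n) = √(2 × 1.61 / 1.6) = 1.42 V.
V_GS = 0.496 + 1.42 = 1.91 V.

V_GS = 1.91 V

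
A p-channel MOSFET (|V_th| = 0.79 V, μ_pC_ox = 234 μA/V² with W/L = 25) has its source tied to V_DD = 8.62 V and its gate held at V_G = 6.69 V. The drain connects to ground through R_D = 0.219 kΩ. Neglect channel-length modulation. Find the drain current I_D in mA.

I_D = 3.80 mA

V_SG = V_DD − V_G = 8.62 − 6.69 = 1.93 V, so V_ov = 1.93 − 0.79 = 1.14 V.
k_p = μ_pC_ox · (W/L) = 5.85 mA/V².
Assume saturation: I_D = ½ k_p V_ov² = 0.5 × 5.85 × 1.14² = 3.8 mA, giving V_SD = V_DD − I_D R_D = 8.62 − 3.8 × 0.219 = 7.79 V.
V_SD = 7.79 V ≥ V_ov = 1.14 V, confirming saturation.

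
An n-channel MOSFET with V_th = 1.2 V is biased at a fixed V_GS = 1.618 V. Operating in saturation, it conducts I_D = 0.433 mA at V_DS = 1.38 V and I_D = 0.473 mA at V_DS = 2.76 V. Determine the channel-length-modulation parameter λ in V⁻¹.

With V_GS fixed, I_D ∝ (1 + λ V_DS) in saturation, so I_D2/I_D1 = (1 + λ V_DS2)/(1 + λ V_DS1).
0.473/0.433 = 1.092 = (1 + 2.76 λ)/(1 + 1.38 λ).
Solving: λ (I_D1 V_DS2 − I_D2 V_DS1) = I_D2 − I_D1, so λ = (0.473 − 0.433) / (0.433 × 2.76 − 0.473 × 1.38) = 0.04 / 0.542 = 0.0738 V⁻¹.

λ = 0.0738 V⁻¹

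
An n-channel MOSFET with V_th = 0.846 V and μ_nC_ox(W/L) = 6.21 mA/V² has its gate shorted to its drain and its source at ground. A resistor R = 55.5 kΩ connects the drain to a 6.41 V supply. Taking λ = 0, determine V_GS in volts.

With gate tied to drain, V_GS = V_DS ≥ V_GS − V_th, so the device is in saturation.
KCL at the drain: ½ k_n (V_GS − V_th)² = (V_DD − V_GS)/R.
Let x = V_GS − 0.846. Then 172 x² + x − 5.564 = 0, giving x = 0.177 V (positive root), so V_GS = 1.02 V.
I_D = (V_DD − V_GS)/R = (6.41 − 1.02) / 55.5 = 0.0971 mA.

V_GS = 1.02 V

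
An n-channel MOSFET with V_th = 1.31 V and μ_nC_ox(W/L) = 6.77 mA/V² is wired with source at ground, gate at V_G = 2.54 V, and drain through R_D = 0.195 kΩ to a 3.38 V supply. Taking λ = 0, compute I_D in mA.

V_GS = V_G = 2.54 V, so V_ov = 2.54 − 1.31 = 1.23 V.
Assume saturation: I_D = ½ k_n V_ov² = 0.5 × 6.77 × 1.23² = 5.12 mA, giving V_DS = V_DD − I_D R_D = 3.38 − 5.12 × 0.195 = 2.38 V.
V_DS = 2.38 V ≥ V_ov = 1.23 V, confirming saturation.

I_D = 5.12 mA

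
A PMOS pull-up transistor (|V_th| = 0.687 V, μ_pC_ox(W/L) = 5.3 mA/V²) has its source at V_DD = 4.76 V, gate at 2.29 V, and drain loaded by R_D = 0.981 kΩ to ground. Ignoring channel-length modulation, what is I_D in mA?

I_D = 4.31 mA

V_SG = V_DD − V_G = 4.76 − 2.29 = 2.47 V, so V_ov = 2.47 − 0.687 = 1.78 V.
Assume saturation: I_D = ½ k_p V_ov² = 0.5 × 5.3 × 1.78² = 8.42 mA, giving V_SD = V_DD − I_D R_D = 4.76 − 8.42 × 0.981 = -3.5 V.
But -3.5 V < V_ov = 1.78 V, so the device is actually in triode.
In triode I_D = k_p[V_ov V_SD − ½ V_SD²] and I_D = (V_DD − V_SD)/R_D. Equating: 2.6 V_SD² − 10.27 V_SD + 4.76 = 0, giving V_SD = 0.536 V (the root below V_ov).
I_D = (4.76 − 0.536) / 0.981 = 4.31 mA.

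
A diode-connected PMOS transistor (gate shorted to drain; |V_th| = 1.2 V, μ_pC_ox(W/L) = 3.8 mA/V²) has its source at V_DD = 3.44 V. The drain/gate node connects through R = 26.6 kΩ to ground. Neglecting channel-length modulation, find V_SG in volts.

V_SG = 1.40 V

With gate tied to drain, V_SG = V_SD ≥ V_SG − |V_th|, so the device is in saturation.
KCL at the drain: ½ k_p (V_SG − |V_th|)² = (V_DD − V_SG)/R.
Let x = V_SG − 1.2. Then 50.5 x² + x − 2.24 = 0, giving x = 0.201 V (positive root), so V_SG = 1.4 V.
I_D = (V_DD − V_SG)/R = (3.44 − 1.4) / 26.6 = 0.0767 mA.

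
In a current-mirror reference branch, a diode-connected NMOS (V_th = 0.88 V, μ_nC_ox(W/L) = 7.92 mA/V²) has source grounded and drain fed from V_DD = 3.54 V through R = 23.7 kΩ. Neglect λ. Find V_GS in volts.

With gate tied to drain, V_GS = V_DS ≥ V_GS − V_th, so the device is in saturation.
KCL at the drain: ½ k_n (V_GS − V_th)² = (V_DD − V_GS)/R.
Let x = V_GS − 0.88. Then 93.9 x² + x − 2.66 = 0, giving x = 0.163 V (positive root), so V_GS = 1.04 V.
I_D = (V_DD − V_GS)/R = (3.54 − 1.04) / 23.7 = 0.105 mA.

V_GS = 1.04 V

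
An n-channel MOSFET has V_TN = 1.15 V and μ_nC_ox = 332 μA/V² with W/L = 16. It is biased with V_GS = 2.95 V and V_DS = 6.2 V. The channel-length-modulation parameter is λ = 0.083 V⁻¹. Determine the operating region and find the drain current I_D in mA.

Saturation; I_D = 13.0 mA

k_n = μ_nC_ox · (W/L) = 5.312 mA/V².
V_ov = V_GS − V_TN = 2.95 − 1.15 = 1.8 V.
Since V_DS = 6.2 V ≥ V_ov = 1.8 V, the device is in saturation.
I_D = ½ k_n V_ov² (1 + λ V_DS) = 0.5 × 5.312 × 1.8² × (1 + 0.083 × 6.2) = 13 mA.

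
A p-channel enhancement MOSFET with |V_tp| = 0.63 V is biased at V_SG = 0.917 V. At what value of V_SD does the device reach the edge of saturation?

V_SD,sat = 0.287 V

The boundary between triode and saturation is V_SD = V_SG − |V_tp| = V_ov.
V_ov = 0.917 − 0.63 = 0.287 V.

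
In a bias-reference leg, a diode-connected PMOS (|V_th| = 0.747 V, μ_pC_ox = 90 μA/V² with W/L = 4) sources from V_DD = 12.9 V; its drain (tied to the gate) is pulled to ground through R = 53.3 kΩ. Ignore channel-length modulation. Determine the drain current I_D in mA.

I_D = 0.208 mA

With gate tied to drain, V_SG = V_SD ≥ V_SG − |V_th|, so the device is in saturation.
k_p = μ_pC_ox · (W/L) = 0.36 mA/V².
KCL at the drain: ½ k_p (V_SG − |V_th|)² = (V_DD − V_SG)/R.
Let x = V_SG − 0.747. Then 9.59 x² + x − 12.15 = 0, giving x = 1.07 V (positive root), so V_SG = 1.82 V.
I_D = (V_DD − V_SG)/R = (12.9 − 1.82) / 53.3 = 0.208 mA.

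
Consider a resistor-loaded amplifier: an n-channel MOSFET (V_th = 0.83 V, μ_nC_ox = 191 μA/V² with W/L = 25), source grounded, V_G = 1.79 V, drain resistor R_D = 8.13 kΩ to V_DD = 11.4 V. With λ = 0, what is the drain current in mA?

I_D = 1.36 mA

V_GS = V_G = 1.79 V, so V_ov = 1.79 − 0.83 = 0.96 V.
k_n = μ_nC_ox · (W/L) = 4.775 mA/V².
Assume saturation: I_D = ½ k_n V_ov² = 0.5 × 4.775 × 0.96² = 2.2 mA, giving V_DS = V_DD − I_D R_D = 11.4 − 2.2 × 8.13 = -6.49 V.
But -6.49 V < V_ov = 0.96 V, so the device is actually in triode.
In triode I_D = k_n[V_ov V_DS − ½ V_DS²] and I_D = (V_DD − V_DS)/R_D. Equating: 19.4 V_DS² − 38.27 V_DS + 11.4 = 0, giving V_DS = 0.366 V (the root below V_ov).
I_D = (11.4 − 0.366) / 8.13 = 1.36 mA.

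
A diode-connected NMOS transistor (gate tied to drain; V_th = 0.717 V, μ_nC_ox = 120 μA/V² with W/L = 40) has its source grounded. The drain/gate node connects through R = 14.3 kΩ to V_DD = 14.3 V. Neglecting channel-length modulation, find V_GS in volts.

V_GS = 1.33 V

With gate tied to drain, V_GS = V_DS ≥ V_GS − V_th, so the device is in saturation.
k_n = μ_nC_ox · (W/L) = 4.8 mA/V².
KCL at the drain: ½ k_n (V_GS − V_th)² = (V_DD − V_GS)/R.
Let x = V_GS − 0.717. Then 34.3 x² + x − 13.58 = 0, giving x = 0.615 V (positive root), so V_GS = 1.33 V.
I_D = (V_DD − V_GS)/R = (14.3 − 1.33) / 14.3 = 0.907 mA.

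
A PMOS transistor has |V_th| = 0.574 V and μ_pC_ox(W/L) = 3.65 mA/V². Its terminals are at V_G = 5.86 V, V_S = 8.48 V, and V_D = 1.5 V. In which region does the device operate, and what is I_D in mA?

V_SG = V_S − V_G = 8.48 − 5.86 = 2.62 V; V_SD = V_S − V_D = 8.48 − 1.5 = 6.98 V.
V_ov = V_SG − |V_th| = 2.62 − 0.574 = 2.05 V.
Since V_SD = 6.98 V ≥ V_ov = 2.05 V, the device is in saturation.
I_D = ½ k_p V_ov² = 0.5 × 3.65 × 2.05² = 7.64 mA.

Saturation; I_D = 7.64 mA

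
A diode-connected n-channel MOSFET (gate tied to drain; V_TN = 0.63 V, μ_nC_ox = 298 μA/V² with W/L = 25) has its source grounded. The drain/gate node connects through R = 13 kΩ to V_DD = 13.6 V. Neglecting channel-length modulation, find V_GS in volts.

With gate tied to drain, V_GS = V_DS ≥ V_GS − V_TN, so the device is in saturation.
k_n = μ_nC_ox · (W/L) = 7.45 mA/V².
KCL at the drain: ½ k_n (V_GS − V_TN)² = (V_DD − V_GS)/R.
Let x = V_GS − 0.63. Then 48.4 x² + x − 12.97 = 0, giving x = 0.507 V (positive root), so V_GS = 1.14 V.
I_D = (V_DD − V_GS)/R = (13.6 − 1.14) / 13 = 0.959 mA.

V_GS = 1.14 V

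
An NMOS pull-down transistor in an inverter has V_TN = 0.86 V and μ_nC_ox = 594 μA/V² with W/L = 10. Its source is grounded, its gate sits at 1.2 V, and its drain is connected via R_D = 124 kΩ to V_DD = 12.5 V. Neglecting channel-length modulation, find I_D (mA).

V_GS = V_G = 1.2 V, so V_ov = 1.2 − 0.86 = 0.34 V.
k_n = μ_nC_ox · (W/L) = 5.94 mA/V².
Assume saturation: I_D = ½ k_n V_ov² = 0.5 × 5.94 × 0.34² = 0.343 mA, giving V_DS = V_DD − I_D R_D = 12.5 − 0.343 × 124 = -30.1 V.
But -30.1 V < V_ov = 0.34 V, so the device is actually in triode.
In triode I_D = k_n[V_ov V_DS − ½ V_DS²] and I_D = (V_DD − V_DS)/R_D. Equating: 368 V_DS² − 251.4 V_DS + 12.5 = 0, giving V_DS = 0.054 V (the root below V_ov).
I_D = (12.5 − 0.054) / 124 = 0.1 mA.

I_D = 0.100 mA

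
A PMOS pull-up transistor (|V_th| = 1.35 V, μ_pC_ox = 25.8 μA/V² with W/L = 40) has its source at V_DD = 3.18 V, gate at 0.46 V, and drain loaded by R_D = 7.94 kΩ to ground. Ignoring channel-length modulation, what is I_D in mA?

V_SG = V_DD − V_G = 3.18 − 0.46 = 2.72 V, so V_ov = 2.72 − 1.35 = 1.37 V.
k_p = μ_pC_ox · (W/L) = 1.032 mA/V².
Assume saturation: I_D = ½ k_p V_ov² = 0.5 × 1.032 × 1.37² = 0.968 mA, giving V_SD = V_DD − I_D R_D = 3.18 − 0.968 × 7.94 = -4.51 V.
But -4.51 V < V_ov = 1.37 V, so the device is actually in triode.
In triode I_D = k_p[V_ov V_SD − ½ V_SD²] and I_D = (V_DD − V_SD)/R_D. Equating: 4.1 V_SD² − 12.23 V_SD + 3.18 = 0, giving V_SD = 0.288 V (the root below V_ov).
I_D = (3.18 − 0.288) / 7.94 = 0.364 mA.

I_D = 0.364 mA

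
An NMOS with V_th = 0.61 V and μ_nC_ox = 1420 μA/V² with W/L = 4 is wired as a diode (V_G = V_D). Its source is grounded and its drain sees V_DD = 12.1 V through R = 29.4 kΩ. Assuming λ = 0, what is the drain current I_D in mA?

I_D = 0.378 mA

With gate tied to drain, V_GS = V_DS ≥ V_GS − V_th, so the device is in saturation.
k_n = μ_nC_ox · (W/L) = 5.68 mA/V².
KCL at the drain: ½ k_n (V_GS − V_th)² = (V_DD − V_GS)/R.
Let x = V_GS − 0.61. Then 83.5 x² + x − 11.49 = 0, giving x = 0.365 V (positive root), so V_GS = 0.975 V.
I_D = (V_DD − V_GS)/R = (12.1 − 0.975) / 29.4 = 0.378 mA.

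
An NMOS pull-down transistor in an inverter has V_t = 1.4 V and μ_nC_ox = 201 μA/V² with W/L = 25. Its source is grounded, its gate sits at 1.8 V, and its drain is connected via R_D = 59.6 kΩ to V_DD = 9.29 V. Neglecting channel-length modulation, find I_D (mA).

I_D = 0.154 mA

V_GS = V_G = 1.8 V, so V_ov = 1.8 − 1.4 = 0.4 V.
k_n = μ_nC_ox · (W/L) = 5.025 mA/V².
Assume saturation: I_D = ½ k_n V_ov² = 0.5 × 5.025 × 0.4² = 0.402 mA, giving V_DS = V_DD − I_D R_D = 9.29 − 0.402 × 59.6 = -14.7 V.
But -14.7 V < V_ov = 0.4 V, so the device is actually in triode.
In triode I_D = k_n[V_ov V_DS − ½ V_DS²] and I_D = (V_DD − V_DS)/R_D. Equating: 150 V_DS² − 120.8 V_DS + 9.29 = 0, giving V_DS = 0.0861 V (the root below V_ov).
I_D = (9.29 − 0.0861) / 59.6 = 0.154 mA.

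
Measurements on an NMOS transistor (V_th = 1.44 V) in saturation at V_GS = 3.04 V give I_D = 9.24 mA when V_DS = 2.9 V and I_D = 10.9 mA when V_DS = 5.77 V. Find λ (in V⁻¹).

λ = 0.0765 V⁻¹

With V_GS fixed, I_D ∝ (1 + λ V_DS) in saturation, so I_D2/I_D1 = (1 + λ V_DS2)/(1 + λ V_DS1).
10.9/9.24 = 1.18 = (1 + 5.77 λ)/(1 + 2.9 λ).
Solving: λ (I_D1 V_DS2 − I_D2 V_DS1) = I_D2 − I_D1, so λ = (10.9 − 9.24) / (9.24 × 5.77 − 10.9 × 2.9) = 1.66 / 21.7 = 0.0765 V⁻¹.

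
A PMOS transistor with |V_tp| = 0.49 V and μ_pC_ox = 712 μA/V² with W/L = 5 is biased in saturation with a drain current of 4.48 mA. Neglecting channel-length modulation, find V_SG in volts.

k_p = μ_pC_ox · (W/L) = 3.56 mA/V².
In saturation I_D = ½ k_p (V_SG − |V_tp|)², so V_SG − |V_tp| = √(2 I_D / k_p) = √(2 × 4.48 / 3.56) = 1.59 V.
V_SG = 0.49 + 1.59 = 2.08 V.

V_SG = 2.08 V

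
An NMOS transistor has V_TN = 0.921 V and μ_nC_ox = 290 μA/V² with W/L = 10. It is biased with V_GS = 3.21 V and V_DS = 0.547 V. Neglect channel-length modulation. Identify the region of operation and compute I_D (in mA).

Triode; I_D = 3.20 mA

k_n = μ_nC_ox · (W/L) = 2.9 mA/V².
V_ov = V_GS − V_TN = 3.21 − 0.921 = 2.29 V.
Since V_DS = 0.547 V < V_ov = 2.29 V, the device is in the triode region.
I_D = k_n [V_ov · V_DS − ½ V_DS²] = 2.9 × [2.29 × 0.547 − 0.5 × 0.547²] = 3.2 mA.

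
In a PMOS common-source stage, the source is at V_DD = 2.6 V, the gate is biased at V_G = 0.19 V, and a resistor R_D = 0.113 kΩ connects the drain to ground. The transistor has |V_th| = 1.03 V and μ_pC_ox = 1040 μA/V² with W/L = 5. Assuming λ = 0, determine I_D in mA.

V_SG = V_DD − V_G = 2.6 − 0.19 = 2.41 V, so V_ov = 2.41 − 1.03 = 1.38 V.
k_p = μ_pC_ox · (W/L) = 5.2 mA/V².
Assume saturation: I_D = ½ k_p V_ov² = 0.5 × 5.2 × 1.38² = 4.95 mA, giving V_SD = V_DD − I_D R_D = 2.6 − 4.95 × 0.113 = 2.04 V.
V_SD = 2.04 V ≥ V_ov = 1.38 V, confirming saturation.

I_D = 4.95 mA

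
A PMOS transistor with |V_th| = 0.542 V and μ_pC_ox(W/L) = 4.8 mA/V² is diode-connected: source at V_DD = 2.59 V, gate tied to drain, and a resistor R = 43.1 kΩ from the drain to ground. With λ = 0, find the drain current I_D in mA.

I_D = 0.0444 mA

With gate tied to drain, V_SG = V_SD ≥ V_SG − |V_th|, so the device is in saturation.
KCL at the drain: ½ k_p (V_SG − |V_th|)² = (V_DD − V_SG)/R.
Let x = V_SG − 0.542. Then 103 x² + x − 2.048 = 0, giving x = 0.136 V (positive root), so V_SG = 0.678 V.
I_D = (V_DD − V_SG)/R = (2.59 − 0.678) / 43.1 = 0.0444 mA.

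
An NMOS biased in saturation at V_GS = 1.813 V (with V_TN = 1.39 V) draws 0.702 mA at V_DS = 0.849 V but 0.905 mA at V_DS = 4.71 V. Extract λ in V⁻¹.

λ = 0.0800 V⁻¹

With V_GS fixed, I_D ∝ (1 + λ V_DS) in saturation, so I_D2/I_D1 = (1 + λ V_DS2)/(1 + λ V_DS1).
0.905/0.702 = 1.289 = (1 + 4.71 λ)/(1 + 0.849 λ).
Solving: λ (I_D1 V_DS2 − I_D2 V_DS1) = I_D2 − I_D1, so λ = (0.905 − 0.702) / (0.702 × 4.71 − 0.905 × 0.849) = 0.203 / 2.54 = 0.08 V⁻¹.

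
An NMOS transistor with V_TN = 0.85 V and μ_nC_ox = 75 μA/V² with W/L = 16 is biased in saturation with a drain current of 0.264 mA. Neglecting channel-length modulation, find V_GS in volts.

V_GS = 1.51 V

k_n = μ_nC_ox · (W/L) = 1.2 mA/V².
In saturation I_D = ½ k_n (V_GS − V_TN)², so V_GS − V_TN = √(2 I_D / k_n) = √(2 × 0.264 / 1.2) = 0.663 V.
V_GS = 0.85 + 0.663 = 1.51 V.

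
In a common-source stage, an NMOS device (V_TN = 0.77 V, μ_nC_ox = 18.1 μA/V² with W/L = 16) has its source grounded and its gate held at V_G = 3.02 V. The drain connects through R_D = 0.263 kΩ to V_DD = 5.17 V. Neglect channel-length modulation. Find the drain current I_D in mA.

I_D = 0.733 mA

V_GS = V_G = 3.02 V, so V_ov = 3.02 − 0.77 = 2.25 V.
k_n = μ_nC_ox · (W/L) = 0.2896 mA/V².
Assume saturation: I_D = ½ k_n V_ov² = 0.5 × 0.2896 × 2.25² = 0.733 mA, giving V_DS = V_DD − I_D R_D = 5.17 − 0.733 × 0.263 = 4.98 V.
V_DS = 4.98 V ≥ V_ov = 2.25 V, confirming saturation.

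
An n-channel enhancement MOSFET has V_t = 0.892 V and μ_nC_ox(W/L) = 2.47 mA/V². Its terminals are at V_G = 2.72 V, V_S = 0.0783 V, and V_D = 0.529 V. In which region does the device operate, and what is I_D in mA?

Triode; I_D = 1.70 mA

V_GS = V_G − V_S = 2.72 − 0.0783 = 2.64 V; V_DS = V_D − V_S = 0.529 − 0.0783 = 0.451 V.
V_ov = V_GS − V_t = 2.64 − 0.892 = 1.75 V.
Since V_DS = 0.451 V < V_ov = 1.75 V, the device is in the triode region.
I_D = k_n [V_ov · V_DS − ½ V_DS²] = 2.47 × [1.75 × 0.451 − 0.5 × 0.451²] = 1.7 mA.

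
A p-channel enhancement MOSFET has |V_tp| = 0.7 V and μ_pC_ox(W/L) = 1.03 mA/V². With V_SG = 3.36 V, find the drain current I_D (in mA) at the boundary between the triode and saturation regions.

I_D = 3.64 mA

At the boundary V_SD = V_ov = V_SG − |V_tp| = 3.36 − 0.7 = 2.66 V.
I_D = ½ k_p V_ov² = 0.5 × 1.03 × 2.66² = 3.64 mA.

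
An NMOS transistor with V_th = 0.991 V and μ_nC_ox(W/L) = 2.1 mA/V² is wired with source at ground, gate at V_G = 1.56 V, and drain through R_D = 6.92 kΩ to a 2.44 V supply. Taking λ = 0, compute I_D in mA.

V_GS = V_G = 1.56 V, so V_ov = 1.56 − 0.991 = 0.569 V.
Assume saturation: I_D = ½ k_n V_ov² = 0.5 × 2.1 × 0.569² = 0.34 mA, giving V_DS = V_DD − I_D R_D = 2.44 − 0.34 × 6.92 = 0.0876 V.
But 0.0876 V < V_ov = 0.569 V, so the device is actually in triode.
In triode I_D = k_n[V_ov V_DS − ½ V_DS²] and I_D = (V_DD − V_DS)/R_D. Equating: 7.27 V_DS² − 9.269 V_DS + 2.44 = 0, giving V_DS = 0.371 V (the root below V_ov).
I_D = (2.44 − 0.371) / 6.92 = 0.299 mA.

I_D = 0.299 mA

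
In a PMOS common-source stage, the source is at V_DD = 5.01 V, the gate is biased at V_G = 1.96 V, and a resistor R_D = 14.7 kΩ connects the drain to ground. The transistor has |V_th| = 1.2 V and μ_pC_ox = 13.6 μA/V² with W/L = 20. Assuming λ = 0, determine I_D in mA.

I_D = 0.292 mA

V_SG = V_DD − V_G = 5.01 − 1.96 = 3.05 V, so V_ov = 3.05 − 1.2 = 1.85 V.
k_p = μ_pC_ox · (W/L) = 0.272 mA/V².
Assume saturation: I_D = ½ k_p V_ov² = 0.5 × 0.272 × 1.85² = 0.465 mA, giving V_SD = V_DD − I_D R_D = 5.01 − 0.465 × 14.7 = -1.83 V.
But -1.83 V < V_ov = 1.85 V, so the device is actually in triode.
In triode I_D = k_p[V_ov V_SD − ½ V_SD²] and I_D = (V_DD − V_SD)/R_D. Equating: 2 V_SD² − 8.397 V_SD + 5.01 = 0, giving V_SD = 0.72 V (the root below V_ov).
I_D = (5.01 − 0.72) / 14.7 = 0.292 mA.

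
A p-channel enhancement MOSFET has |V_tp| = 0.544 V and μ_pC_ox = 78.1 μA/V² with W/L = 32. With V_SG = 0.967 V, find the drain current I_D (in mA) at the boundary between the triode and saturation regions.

At the boundary V_SD = V_ov = V_SG − |V_tp| = 0.967 − 0.544 = 0.423 V.
k_p = μ_pC_ox · (W/L) = 2.499 mA/V².
I_D = ½ k_p V_ov² = 0.5 × 2.499 × 0.423² = 0.224 mA.

I_D = 0.224 mA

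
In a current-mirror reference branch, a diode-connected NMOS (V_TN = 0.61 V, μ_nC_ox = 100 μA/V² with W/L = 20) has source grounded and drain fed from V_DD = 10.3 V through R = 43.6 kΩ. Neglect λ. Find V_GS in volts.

V_GS = 1.07 V

With gate tied to drain, V_GS = V_DS ≥ V_GS − V_TN, so the device is in saturation.
k_n = μ_nC_ox · (W/L) = 2 mA/V².
KCL at the drain: ½ k_n (V_GS − V_TN)² = (V_DD − V_GS)/R.
Let x = V_GS − 0.61. Then 43.6 x² + x − 9.69 = 0, giving x = 0.46 V (positive root), so V_GS = 1.07 V.
I_D = (V_DD − V_GS)/R = (10.3 − 1.07) / 43.6 = 0.212 mA.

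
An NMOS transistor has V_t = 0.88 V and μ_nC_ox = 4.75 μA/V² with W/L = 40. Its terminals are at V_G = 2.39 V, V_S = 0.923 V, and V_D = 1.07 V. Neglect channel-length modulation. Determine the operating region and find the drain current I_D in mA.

Triode; I_D = 0.0143 mA

V_GS = V_G − V_S = 2.39 − 0.923 = 1.47 V; V_DS = V_D − V_S = 1.07 − 0.923 = 0.147 V.
k_n = μ_nC_ox · (W/L) = 0.19 mA/V².
V_ov = V_GS − V_t = 1.47 − 0.88 = 0.587 V.
Since V_DS = 0.147 V < V_ov = 0.587 V, the device is in the triode region.
I_D = k_n [V_ov · V_DS − ½ V_DS²] = 0.19 × [0.587 × 0.147 − 0.5 × 0.147²] = 0.0143 mA.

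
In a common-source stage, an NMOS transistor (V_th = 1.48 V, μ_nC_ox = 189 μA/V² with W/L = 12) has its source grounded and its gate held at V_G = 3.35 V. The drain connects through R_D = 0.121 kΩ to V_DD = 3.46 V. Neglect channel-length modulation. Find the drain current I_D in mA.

I_D = 3.97 mA

V_GS = V_G = 3.35 V, so V_ov = 3.35 − 1.48 = 1.87 V.
k_n = μ_nC_ox · (W/L) = 2.268 mA/V².
Assume saturation: I_D = ½ k_n V_ov² = 0.5 × 2.268 × 1.87² = 3.97 mA, giving V_DS = V_DD − I_D R_D = 3.46 − 3.97 × 0.121 = 2.98 V.
V_DS = 2.98 V ≥ V_ov = 1.87 V, confirming saturation.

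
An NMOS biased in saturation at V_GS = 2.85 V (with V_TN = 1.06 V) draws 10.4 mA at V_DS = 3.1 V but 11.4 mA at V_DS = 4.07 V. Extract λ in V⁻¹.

With V_GS fixed, I_D ∝ (1 + λ V_DS) in saturation, so I_D2/I_D1 = (1 + λ V_DS2)/(1 + λ V_DS1).
11.4/10.4 = 1.096 = (1 + 4.07 λ)/(1 + 3.1 λ).
Solving: λ (I_D1 V_DS2 − I_D2 V_DS1) = I_D2 − I_D1, so λ = (11.4 − 10.4) / (10.4 × 4.07 − 11.4 × 3.1) = 1 / 6.99 = 0.143 V⁻¹.

λ = 0.143 V⁻¹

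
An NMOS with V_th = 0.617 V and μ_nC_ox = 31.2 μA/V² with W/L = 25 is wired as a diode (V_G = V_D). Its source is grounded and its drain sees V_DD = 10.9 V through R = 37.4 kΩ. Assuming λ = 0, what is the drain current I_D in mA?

I_D = 0.253 mA

With gate tied to drain, V_GS = V_DS ≥ V_GS − V_th, so the device is in saturation.
k_n = μ_nC_ox · (W/L) = 0.78 mA/V².
KCL at the drain: ½ k_n (V_GS − V_th)² = (V_DD − V_GS)/R.
Let x = V_GS − 0.617. Then 14.6 x² + x − 10.28 = 0, giving x = 0.806 V (positive root), so V_GS = 1.42 V.
I_D = (V_DD − V_GS)/R = (10.9 − 1.42) / 37.4 = 0.253 mA.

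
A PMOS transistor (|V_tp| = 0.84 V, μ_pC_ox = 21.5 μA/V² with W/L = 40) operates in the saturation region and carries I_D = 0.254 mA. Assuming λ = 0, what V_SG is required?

V_SG = 1.61 V

k_p = μ_pC_ox · (W/L) = 0.86 mA/V².
In saturation I_D = ½ k_p (V_SG − |V_tp|)², so V_SG − |V_tp| = √(2 I_D / k_p) = √(2 × 0.254 / 0.86) = 0.769 V.
V_SG = 0.84 + 0.769 = 1.61 V.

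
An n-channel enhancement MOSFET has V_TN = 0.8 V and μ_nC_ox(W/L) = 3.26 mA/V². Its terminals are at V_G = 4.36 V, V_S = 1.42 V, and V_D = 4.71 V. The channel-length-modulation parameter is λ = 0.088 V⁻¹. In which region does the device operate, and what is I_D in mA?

V_GS = V_G − V_S = 4.36 − 1.42 = 2.94 V; V_DS = V_D − V_S = 4.71 − 1.42 = 3.29 V.
V_ov = V_GS − V_TN = 2.94 − 0.8 = 2.14 V.
Since V_DS = 3.29 V ≥ V_ov = 2.14 V, the device is in saturation.
I_D = ½ k_n V_ov² (1 + λ V_DS) = 0.5 × 3.26 × 2.14² × (1 + 0.088 × 3.29) = 9.63 mA.

Saturation; I_D = 9.63 mA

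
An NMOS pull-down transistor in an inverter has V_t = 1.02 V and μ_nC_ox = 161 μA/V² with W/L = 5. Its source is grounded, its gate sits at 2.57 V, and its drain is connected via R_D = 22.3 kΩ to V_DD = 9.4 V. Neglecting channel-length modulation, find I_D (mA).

I_D = 0.405 mA

V_GS = V_G = 2.57 V, so V_ov = 2.57 − 1.02 = 1.55 V.
k_n = μ_nC_ox · (W/L) = 0.805 mA/V².
Assume saturation: I_D = ½ k_n V_ov² = 0.5 × 0.805 × 1.55² = 0.967 mA, giving V_DS = V_DD − I_D R_D = 9.4 − 0.967 × 22.3 = -12.2 V.
But -12.2 V < V_ov = 1.55 V, so the device is actually in triode.
In triode I_D = k_n[V_ov V_DS − ½ V_DS²] and I_D = (V_DD − V_DS)/R_D. Equating: 8.98 V_DS² − 28.82 V_DS + 9.4 = 0, giving V_DS = 0.368 V (the root below V_ov).
I_D = (9.4 − 0.368) / 22.3 = 0.405 mA.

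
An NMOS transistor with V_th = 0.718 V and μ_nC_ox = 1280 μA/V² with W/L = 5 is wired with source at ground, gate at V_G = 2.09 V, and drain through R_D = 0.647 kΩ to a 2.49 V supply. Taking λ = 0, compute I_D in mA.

V_GS = V_G = 2.09 V, so V_ov = 2.09 − 0.718 = 1.37 V.
k_n = μ_nC_ox · (W/L) = 6.4 mA/V².
Assume saturation: I_D = ½ k_n V_ov² = 0.5 × 6.4 × 1.37² = 6.02 mA, giving V_DS = V_DD − I_D R_D = 2.49 − 6.02 × 0.647 = -1.41 V.
But -1.41 V < V_ov = 1.37 V, so the device is actually in triode.
In triode I_D = k_n[V_ov V_DS − ½ V_DS²] and I_D = (V_DD − V_DS)/R_D. Equating: 2.07 V_DS² − 6.681 V_DS + 2.49 = 0, giving V_DS = 0.43 V (the root below V_ov).
I_D = (2.49 − 0.43) / 0.647 = 3.18 mA.

I_D = 3.18 mA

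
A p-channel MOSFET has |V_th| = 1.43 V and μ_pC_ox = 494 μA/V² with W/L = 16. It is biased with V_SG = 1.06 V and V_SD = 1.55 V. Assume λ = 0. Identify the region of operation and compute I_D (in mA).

Cutoff; I_D = 0 mA

V_SG = 1.06 V < |V_th| = 1.43 V, so the transistor is in cutoff.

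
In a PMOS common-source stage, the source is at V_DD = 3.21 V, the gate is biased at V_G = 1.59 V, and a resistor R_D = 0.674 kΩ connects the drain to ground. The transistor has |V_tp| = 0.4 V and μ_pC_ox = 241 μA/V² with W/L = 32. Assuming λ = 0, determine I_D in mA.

I_D = 3.96 mA

V_SG = V_DD − V_G = 3.21 − 1.59 = 1.62 V, so V_ov = 1.62 − 0.4 = 1.22 V.
k_p = μ_pC_ox · (W/L) = 7.712 mA/V².
Assume saturation: I_D = ½ k_p V_ov² = 0.5 × 7.712 × 1.22² = 5.74 mA, giving V_SD = V_DD − I_D R_D = 3.21 − 5.74 × 0.674 = -0.658 V.
But -0.658 V < V_ov = 1.22 V, so the device is actually in triode.
In triode I_D = k_p[V_ov V_SD − ½ V_SD²] and I_D = (V_DD − V_SD)/R_D. Equating: 2.6 V_SD² − 7.341 V_SD + 3.21 = 0, giving V_SD = 0.541 V (the root below V_ov).
I_D = (3.21 − 0.541) / 0.674 = 3.96 mA.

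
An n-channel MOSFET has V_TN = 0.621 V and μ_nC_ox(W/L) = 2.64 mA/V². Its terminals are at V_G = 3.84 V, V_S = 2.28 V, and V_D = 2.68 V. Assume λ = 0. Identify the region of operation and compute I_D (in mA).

Triode; I_D = 0.780 mA

V_GS = V_G − V_S = 3.84 − 2.28 = 1.56 V; V_DS = V_D − V_S = 2.68 − 2.28 = 0.4 V.
V_ov = V_GS − V_TN = 1.56 − 0.621 = 0.939 V.
Since V_DS = 0.4 V < V_ov = 0.939 V, the device is in the triode region.
I_D = k_n [V_ov · V_DS − ½ V_DS²] = 2.64 × [0.939 × 0.4 − 0.5 × 0.4²] = 0.78 mA.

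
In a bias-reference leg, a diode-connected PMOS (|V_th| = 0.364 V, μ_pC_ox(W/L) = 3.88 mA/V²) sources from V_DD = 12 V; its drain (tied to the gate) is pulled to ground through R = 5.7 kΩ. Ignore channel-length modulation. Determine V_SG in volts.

With gate tied to drain, V_SG = V_SD ≥ V_SG − |V_th|, so the device is in saturation.
KCL at the drain: ½ k_p (V_SG − |V_th|)² = (V_DD − V_SG)/R.
Let x = V_SG − 0.364. Then 11.1 x² + x − 11.64 = 0, giving x = 0.982 V (positive root), so V_SG = 1.35 V.
I_D = (V_DD − V_SG)/R = (12 − 1.35) / 5.7 = 1.87 mA.

V_SG = 1.35 V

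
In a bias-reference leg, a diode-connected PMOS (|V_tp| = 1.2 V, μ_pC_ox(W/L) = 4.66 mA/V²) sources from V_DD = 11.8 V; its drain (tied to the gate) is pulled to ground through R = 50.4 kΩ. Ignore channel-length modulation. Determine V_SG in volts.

With gate tied to drain, V_SG = V_SD ≥ V_SG − |V_tp|, so the device is in saturation.
KCL at the drain: ½ k_p (V_SG − |V_tp|)² = (V_DD − V_SG)/R.
Let x = V_SG − 1.2. Then 117 x² + x − 10.6 = 0, giving x = 0.296 V (positive root), so V_SG = 1.5 V.
I_D = (V_DD − V_SG)/R = (11.8 − 1.5) / 50.4 = 0.204 mA.

V_SG = 1.50 V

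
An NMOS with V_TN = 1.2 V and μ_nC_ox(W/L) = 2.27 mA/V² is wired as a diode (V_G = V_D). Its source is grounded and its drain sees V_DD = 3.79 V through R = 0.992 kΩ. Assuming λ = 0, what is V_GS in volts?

V_GS = 2.34 V

With gate tied to drain, V_GS = V_DS ≥ V_GS − V_TN, so the device is in saturation.
KCL at the drain: ½ k_n (V_GS − V_TN)² = (V_DD − V_GS)/R.
Let x = V_GS − 1.2. Then 1.13 x² + x − 2.59 = 0, giving x = 1.14 V (positive root), so V_GS = 2.34 V.
I_D = (V_DD − V_GS)/R = (3.79 − 2.34) / 0.992 = 1.47 mA.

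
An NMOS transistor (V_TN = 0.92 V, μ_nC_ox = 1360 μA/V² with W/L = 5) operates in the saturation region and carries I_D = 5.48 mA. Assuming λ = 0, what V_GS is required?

k_n = μ_nC_ox · (W/L) = 6.8 mA/V².
In saturation I_D = ½ k_n (V_GS − V_TN)², so V_GS − V_TN = √(2 I_D / k_n) = √(2 × 5.48 / 6.8) = 1.27 V.
V_GS = 0.92 + 1.27 = 2.19 V.

V_GS = 2.19 V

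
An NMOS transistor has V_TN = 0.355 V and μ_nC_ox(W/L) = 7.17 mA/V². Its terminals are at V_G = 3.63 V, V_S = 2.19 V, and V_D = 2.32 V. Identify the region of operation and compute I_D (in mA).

V_GS = V_G − V_S = 3.63 − 2.19 = 1.44 V; V_DS = V_D − V_S = 2.32 − 2.19 = 0.13 V.
V_ov = V_GS − V_TN = 1.44 − 0.355 = 1.08 V.
Since V_DS = 0.13 V < V_ov = 1.08 V, the device is in the triode region.
I_D = k_n [V_ov · V_DS − ½ V_DS²] = 7.17 × [1.08 × 0.13 − 0.5 × 0.13²] = 0.951 mA.

Triode; I_D = 0.951 mA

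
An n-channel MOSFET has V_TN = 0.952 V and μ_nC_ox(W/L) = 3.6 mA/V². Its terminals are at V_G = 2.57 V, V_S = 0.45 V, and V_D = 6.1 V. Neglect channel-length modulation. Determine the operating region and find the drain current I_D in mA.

Saturation; I_D = 2.46 mA

V_GS = V_G − V_S = 2.57 − 0.45 = 2.12 V; V_DS = V_D − V_S = 6.1 − 0.45 = 5.65 V.
V_ov = V_GS − V_TN = 2.12 − 0.952 = 1.17 V.
Since V_DS = 5.65 V ≥ V_ov = 1.17 V, the device is in saturation.
I_D = ½ k_n V_ov² = 0.5 × 3.6 × 1.17² = 2.46 mA.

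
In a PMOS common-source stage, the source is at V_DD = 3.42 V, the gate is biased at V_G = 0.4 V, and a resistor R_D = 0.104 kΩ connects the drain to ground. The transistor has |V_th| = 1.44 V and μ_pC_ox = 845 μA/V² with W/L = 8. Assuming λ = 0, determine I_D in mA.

I_D = 8.44 mA

V_SG = V_DD − V_G = 3.42 − 0.4 = 3.02 V, so V_ov = 3.02 − 1.44 = 1.58 V.
k_p = μ_pC_ox · (W/L) = 6.76 mA/V².
Assume saturation: I_D = ½ k_p V_ov² = 0.5 × 6.76 × 1.58² = 8.44 mA, giving V_SD = V_DD − I_D R_D = 3.42 − 8.44 × 0.104 = 2.54 V.
V_SD = 2.54 V ≥ V_ov = 1.58 V, confirming saturation.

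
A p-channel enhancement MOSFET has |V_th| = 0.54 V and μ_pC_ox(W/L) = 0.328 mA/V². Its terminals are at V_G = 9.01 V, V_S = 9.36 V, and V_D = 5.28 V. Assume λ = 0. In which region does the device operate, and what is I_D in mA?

Cutoff; I_D = 0 mA

V_SG = V_S − V_G = 9.36 − 9.01 = 0.35 V; V_SD = V_S − V_D = 9.36 − 5.28 = 4.08 V.
V_SG = 0.35 V < |V_th| = 0.54 V, so the transistor is in cutoff.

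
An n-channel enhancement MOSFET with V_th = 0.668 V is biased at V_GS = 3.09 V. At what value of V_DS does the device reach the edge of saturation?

The boundary between triode and saturation is V_DS = V_GS − V_th = V_ov.
V_ov = 3.09 − 0.668 = 2.42 V.

V_DS,sat = 2.42 V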